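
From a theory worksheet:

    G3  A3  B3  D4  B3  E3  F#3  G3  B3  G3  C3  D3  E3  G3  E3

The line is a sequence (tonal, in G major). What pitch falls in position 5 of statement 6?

F#2

The unit is 5 notes. Position-5 pitches of the 3 shown cells: B3, G3, E3.
Each moves down a 3rd. Continuing: C3 → A2 → F#2.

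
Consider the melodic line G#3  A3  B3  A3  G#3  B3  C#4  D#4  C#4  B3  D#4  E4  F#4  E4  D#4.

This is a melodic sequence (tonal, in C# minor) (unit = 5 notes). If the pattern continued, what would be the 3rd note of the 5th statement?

C#5

With 5-note cells, note 3 of each statement runs B3, D#4, F#4.
Extending up a 3rd: A4 → C#5.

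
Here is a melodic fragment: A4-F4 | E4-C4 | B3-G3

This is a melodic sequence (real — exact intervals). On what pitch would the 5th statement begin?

C#3

With a 2-note motive the entries are A4, E4, B3, each down a 4th from the previous.
Continuing: F#3 → C#3. Statement 5 starts on C#3.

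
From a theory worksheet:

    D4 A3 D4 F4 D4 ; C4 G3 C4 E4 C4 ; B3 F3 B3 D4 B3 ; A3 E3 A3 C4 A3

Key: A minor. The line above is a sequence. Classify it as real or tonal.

tonal

Every note is diatonic to A minor.
Cell 1 has +3 semitones from note 3 to 4, but cell 2 has +4 — the interval quality changes while the contour stays the same, which is the hallmark of a tonal sequence.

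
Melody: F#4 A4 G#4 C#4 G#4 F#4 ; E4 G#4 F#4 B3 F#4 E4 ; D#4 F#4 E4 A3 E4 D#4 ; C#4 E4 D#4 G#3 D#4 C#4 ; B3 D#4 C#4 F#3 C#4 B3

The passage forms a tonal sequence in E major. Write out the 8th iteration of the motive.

The 6-note cells begin on F#4, E4, D#4, C#4, B3 — each down a 2nd from the last.
Extending down a 2nd: A3 → G#3 → F#3.
So cell 8 is F#3 A3 G#3 C#3 G#3 F#3.

F#3 A3 G#3 C#3 G#3 F#3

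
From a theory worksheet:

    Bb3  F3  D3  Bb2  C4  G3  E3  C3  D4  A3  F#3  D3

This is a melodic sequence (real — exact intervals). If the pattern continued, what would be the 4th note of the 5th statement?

F#3

Grouping in 4s, the 4th note of each cell is Bb2, C3, D3.
Extending up a 2nd: E3 → F#3.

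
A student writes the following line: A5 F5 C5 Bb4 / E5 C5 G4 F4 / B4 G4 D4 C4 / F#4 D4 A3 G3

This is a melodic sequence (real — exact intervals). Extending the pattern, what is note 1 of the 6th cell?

G#3

Grouping in 4s, the 1st note of each cell is A5, E5, B4, F#4.
Extending down a 4th: C#4 → G#3.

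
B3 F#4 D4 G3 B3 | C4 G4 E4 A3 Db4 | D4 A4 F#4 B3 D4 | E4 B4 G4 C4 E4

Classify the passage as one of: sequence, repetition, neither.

neither

Note 5 of cell 2 is Db4; if this were a sequence it would be C4. No unit length gives a consistent transposition pattern.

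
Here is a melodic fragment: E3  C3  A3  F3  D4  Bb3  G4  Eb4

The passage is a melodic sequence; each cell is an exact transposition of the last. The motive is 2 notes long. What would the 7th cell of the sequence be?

Bb5 Gb5

Taking 2-note groups, the heads are E3, A3, D4, G4: the pattern moves up a 4th.
Extending up a 4th: C5 → F5 → Bb5.
So cell 7 is Bb5 Gb5.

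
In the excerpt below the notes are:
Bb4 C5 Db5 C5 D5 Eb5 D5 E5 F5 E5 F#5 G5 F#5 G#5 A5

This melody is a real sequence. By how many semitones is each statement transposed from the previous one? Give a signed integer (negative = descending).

The 3-note cells begin on Bb4, C5, D5, E5, F#5 — each up a 2nd from the last.
Bb4→C5 is 72 − 70 = 2 semitones.

2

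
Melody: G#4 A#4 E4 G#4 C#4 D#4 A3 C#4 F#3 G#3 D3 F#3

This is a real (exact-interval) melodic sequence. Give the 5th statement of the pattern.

E2 F#2 C2 E2

Taking 4-note groups, the heads are G#4, C#4, F#3: the pattern moves down a 5th.
Continuing the starts: B2 → E2.
So cell 5 is E2 F#2 C2 E2.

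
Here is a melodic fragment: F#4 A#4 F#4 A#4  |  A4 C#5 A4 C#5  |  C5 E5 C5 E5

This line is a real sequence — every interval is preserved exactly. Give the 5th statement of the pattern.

Unit = 4 notes; the statements start on F#4, A4, C5, moving up a 3rd each time.
Extending up a 3rd: Eb5 → Gb5.
Statement 5 starts on Gb5 and keeps the same exact contour: Gb5 Bb5 Gb5 Bb5.

Gb5 Bb5 Gb5 Bb5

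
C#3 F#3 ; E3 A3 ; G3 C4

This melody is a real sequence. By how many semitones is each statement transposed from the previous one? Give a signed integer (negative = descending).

3

The 2-note cells begin on C#3, E3, G3 — each up a 3rd from the last.
C#3 to E3 spans +3 semitones.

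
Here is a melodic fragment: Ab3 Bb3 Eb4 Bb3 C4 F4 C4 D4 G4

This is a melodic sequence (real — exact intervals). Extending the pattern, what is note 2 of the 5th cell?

Grouping in 3s, the 2nd note of each cell is Bb3, C4, D4.
Each moves up a 2nd. Continuing: E4 → F#4.

F#4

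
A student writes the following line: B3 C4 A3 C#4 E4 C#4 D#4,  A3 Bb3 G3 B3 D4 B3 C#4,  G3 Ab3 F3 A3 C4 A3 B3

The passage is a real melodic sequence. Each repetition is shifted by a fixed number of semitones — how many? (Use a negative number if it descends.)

With a 7-note motive the entries are B3, A3, G3, each down a 2nd from the previous.
B3 to A3 spans -2 semitones.

-2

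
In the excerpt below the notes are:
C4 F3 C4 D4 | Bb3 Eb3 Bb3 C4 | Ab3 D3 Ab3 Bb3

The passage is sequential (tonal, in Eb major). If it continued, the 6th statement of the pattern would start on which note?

Eb3

The 4-note cells begin on C4, Bb3, Ab3 — each down a 2nd from the last.
Extending the heads down a 2nd: G3 → F3 → Eb3.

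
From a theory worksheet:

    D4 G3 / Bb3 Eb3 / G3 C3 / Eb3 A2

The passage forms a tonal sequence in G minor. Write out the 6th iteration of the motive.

Taking 2-note groups, the heads are D4, Bb3, G3, Eb3: the pattern moves down a 3rd.
Extending down a 3rd: C3 → A2.
Statement 6 starts on A2 and keeps the same diatonic contour: A2 D2.

A2 D2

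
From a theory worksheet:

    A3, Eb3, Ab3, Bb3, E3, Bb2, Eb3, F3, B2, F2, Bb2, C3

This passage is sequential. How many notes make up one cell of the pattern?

4

12 notes total. Splitting into 3 groups of 4:
A3 Eb3 Ab3 Bb3 | E3 Bb2 Eb3 F3 | B2 F2 Bb2 C3
Each cell is the previous one down a 4th — so the unit is 4 notes.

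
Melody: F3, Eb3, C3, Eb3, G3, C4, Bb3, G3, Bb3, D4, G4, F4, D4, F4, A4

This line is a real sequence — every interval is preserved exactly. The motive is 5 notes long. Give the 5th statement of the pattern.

Unit = 5 notes; the statements start on F3, C4, G4, moving up a 5th each time.
Continuing the starts: D5 → A5.
From A5 the exact shape gives A5 G5 E5 G5 B5.

A5 G5 E5 G5 B5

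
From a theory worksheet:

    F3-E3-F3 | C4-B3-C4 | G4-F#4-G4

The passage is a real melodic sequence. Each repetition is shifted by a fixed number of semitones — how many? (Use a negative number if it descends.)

Unit = 3 notes; the statements start on F3, C4, G4, moving up a 5th each time.
F3 to C4 spans +7 semitones.

7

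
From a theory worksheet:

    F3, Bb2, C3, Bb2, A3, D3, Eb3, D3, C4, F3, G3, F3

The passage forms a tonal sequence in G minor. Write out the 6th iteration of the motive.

Unit = 4 notes; the statements start on F3, A3, C4, moving up a 3rd each time.
Carrying on: Eb4 → G4 → Bb4.
So cell 6 is Bb4 Eb4 F4 Eb4.

Bb4 Eb4 F4 Eb4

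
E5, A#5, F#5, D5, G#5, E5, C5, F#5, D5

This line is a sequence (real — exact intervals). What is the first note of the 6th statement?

Gb4

The 3-note cells begin on E5, D5, C5 — each down a 2nd from the last.
Continuing: Bb4 → Ab4 → Gb4. Statement 6 starts on Gb4.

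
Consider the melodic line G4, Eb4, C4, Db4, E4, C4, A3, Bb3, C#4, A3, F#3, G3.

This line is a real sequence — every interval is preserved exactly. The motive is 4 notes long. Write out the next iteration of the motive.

Taking 4-note groups, the heads are G4, E4, C#4: the pattern moves down a 3rd.
So cell 4 is A#3 F#3 D#3 E3.

A#3 F#3 D#3 E3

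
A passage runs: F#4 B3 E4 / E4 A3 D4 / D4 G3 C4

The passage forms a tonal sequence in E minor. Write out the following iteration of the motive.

C4 F#3 B3

With a 3-note motive the entries are F#4, E4, D4, each down a 2nd from the previous.
From C4 the diatonic shape gives C4 F#3 B3.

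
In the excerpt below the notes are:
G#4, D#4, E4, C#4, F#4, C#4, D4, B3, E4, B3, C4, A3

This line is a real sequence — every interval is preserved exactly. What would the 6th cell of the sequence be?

Bb3 F3 Gb3 Eb3

Taking 4-note groups, the heads are G#4, F#4, E4: the pattern moves down a 2nd.
Continuing the starts: D4 → C4 → Bb3.
So cell 6 is Bb3 F3 Gb3 Eb3.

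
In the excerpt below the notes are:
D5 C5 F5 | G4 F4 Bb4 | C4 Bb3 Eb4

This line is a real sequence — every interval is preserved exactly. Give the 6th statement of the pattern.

Eb2 Db2 Gb2

Unit = 3 notes; the statements start on D5, G4, C4, moving down a 5th each time.
Extending down a 5th: F3 → Bb2 → Eb2.
Statement 6 starts on Eb2 and keeps the same exact contour: Eb2 Db2 Gb2.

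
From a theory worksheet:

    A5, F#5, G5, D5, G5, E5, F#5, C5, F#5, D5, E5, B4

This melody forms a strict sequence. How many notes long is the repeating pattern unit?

12 notes total. Splitting into 3 groups of 4:
A5 F#5 G5 D5 | G5 E5 F#5 C5 | F#5 D5 E5 B4
Each cell is the previous one down a 2nd — so the unit is 4 notes.

4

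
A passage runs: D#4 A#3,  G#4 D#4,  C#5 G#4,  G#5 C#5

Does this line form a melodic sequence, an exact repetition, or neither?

Note 1 of cell 4 is G#5; if this were a sequence it would be F#5. No unit length gives a consistent transposition pattern.

neither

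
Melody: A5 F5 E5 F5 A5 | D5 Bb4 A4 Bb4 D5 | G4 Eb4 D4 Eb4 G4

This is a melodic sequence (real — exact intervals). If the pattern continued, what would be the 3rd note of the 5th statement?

C3

The unit is 5 notes. Position-3 pitches of the 3 shown cells: E5, A4, D4.
Carrying that down a 5th forward: G3 → C3.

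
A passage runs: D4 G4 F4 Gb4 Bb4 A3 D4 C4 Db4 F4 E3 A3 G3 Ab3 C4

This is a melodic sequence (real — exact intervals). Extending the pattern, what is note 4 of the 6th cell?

F2

The unit is 5 notes. Position-4 pitches of the 3 shown cells: Gb4, Db4, Ab3.
Carrying that down a 4th forward: Eb3 → Bb2 → F2.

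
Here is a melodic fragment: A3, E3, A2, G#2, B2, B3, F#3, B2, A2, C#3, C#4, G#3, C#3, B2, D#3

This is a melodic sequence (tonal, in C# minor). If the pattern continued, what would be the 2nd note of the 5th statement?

B3

Grouping in 5s, the 2nd note of each cell is E3, F#3, G#3.
Extending up a 2nd: A3 → B3.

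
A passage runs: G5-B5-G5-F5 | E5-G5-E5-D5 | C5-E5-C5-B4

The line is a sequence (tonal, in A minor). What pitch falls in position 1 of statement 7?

B3

The unit is 4 notes. Position-1 pitches of the 3 shown cells: G5, E5, C5.
Extending down a 3rd: A4 → F4 → D4 → B3.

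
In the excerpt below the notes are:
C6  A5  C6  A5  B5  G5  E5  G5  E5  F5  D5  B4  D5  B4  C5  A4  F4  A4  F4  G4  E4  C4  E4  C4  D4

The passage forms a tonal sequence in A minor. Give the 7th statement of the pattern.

Unit = 5 notes; the statements start on C6, G5, D5, A4, E4, moving down a 4th each time.
Carrying on: B3 → F3.
From F3 the diatonic shape gives F3 D3 F3 D3 E3.

F3 D3 F3 D3 E3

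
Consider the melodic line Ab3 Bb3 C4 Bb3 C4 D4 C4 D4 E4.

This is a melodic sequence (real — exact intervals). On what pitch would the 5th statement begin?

Taking 3-note groups, the heads are Ab3, Bb3, C4: the pattern moves up a 2nd.
Continuing: D4 → E4. Statement 5 starts on E4.

E4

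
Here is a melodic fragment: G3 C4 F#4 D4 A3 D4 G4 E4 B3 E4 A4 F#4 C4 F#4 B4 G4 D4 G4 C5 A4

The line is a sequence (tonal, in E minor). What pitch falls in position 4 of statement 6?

The unit is 4 notes. Position-4 pitches of the 5 shown cells: D4, E4, F#4, G4, A4.
Each moves up a 2nd; the next is B4.

B4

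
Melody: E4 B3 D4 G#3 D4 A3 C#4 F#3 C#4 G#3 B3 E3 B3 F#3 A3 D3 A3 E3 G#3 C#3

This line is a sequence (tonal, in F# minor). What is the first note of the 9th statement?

With a 4-note motive the entries are E4, D4, C#4, B3, A3, each down a 2nd from the previous.
Extending the heads down a 2nd: G#3 → F#3 → E3 → D3.

D3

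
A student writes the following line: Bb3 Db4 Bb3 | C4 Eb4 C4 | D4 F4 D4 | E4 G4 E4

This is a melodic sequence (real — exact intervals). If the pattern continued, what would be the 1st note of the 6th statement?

G#4

Grouping in 3s, the 1st note of each cell is Bb3, C4, D4, E4.
Carrying that up a 2nd forward: F#4 → G#4.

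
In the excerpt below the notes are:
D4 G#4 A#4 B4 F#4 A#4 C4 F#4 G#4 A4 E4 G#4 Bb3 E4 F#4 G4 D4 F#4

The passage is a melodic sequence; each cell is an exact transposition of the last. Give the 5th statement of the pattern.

The 6-note cells begin on D4, C4, Bb3 — each down a 2nd from the last.
Extending down a 2nd: Ab3 → Gb3.
From Gb3 the exact shape gives Gb3 C4 D4 Eb4 Bb3 D4.

Gb3 C4 D4 Eb4 Bb3 D4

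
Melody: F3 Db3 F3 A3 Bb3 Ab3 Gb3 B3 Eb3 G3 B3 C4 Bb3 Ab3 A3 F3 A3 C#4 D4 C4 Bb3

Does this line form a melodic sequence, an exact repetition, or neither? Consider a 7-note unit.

Note 1 of cell 2 is B3; if this were a sequence it would be G3. No unit length gives a consistent transposition pattern.

neither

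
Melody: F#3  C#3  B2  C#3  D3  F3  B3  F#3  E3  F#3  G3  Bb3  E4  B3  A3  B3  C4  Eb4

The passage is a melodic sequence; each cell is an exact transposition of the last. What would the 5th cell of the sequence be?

D5 A4 G4 A4 Bb4 Db5

Taking 6-note groups, the heads are F#3, B3, E4: the pattern moves up a 4th.
Extending up a 4th: A4 → D5.
So cell 5 is D5 A4 G4 A4 Bb4 Db5.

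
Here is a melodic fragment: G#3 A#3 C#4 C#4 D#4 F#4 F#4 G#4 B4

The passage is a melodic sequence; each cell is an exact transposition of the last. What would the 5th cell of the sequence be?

E5 F#5 A5

Taking 3-note groups, the heads are G#3, C#4, F#4: the pattern moves up a 4th.
Continuing the starts: B4 → E5.
Statement 5 starts on E5 and keeps the same exact contour: E5 F#5 A5.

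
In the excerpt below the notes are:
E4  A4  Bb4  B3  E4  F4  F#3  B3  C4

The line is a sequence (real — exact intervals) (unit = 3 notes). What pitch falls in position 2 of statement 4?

F#3

Grouping in 3s, the 2nd note of each cell is A4, E4, B3.
Each moves down a 4th; the next is F#3.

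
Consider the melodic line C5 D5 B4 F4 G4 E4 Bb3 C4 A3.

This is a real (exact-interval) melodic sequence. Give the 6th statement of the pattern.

Db2 Eb2 C2

Unit = 3 notes; the statements start on C5, F4, Bb3, moving down a 5th each time.
Continuing the starts: Eb3 → Ab2 → Db2.
So cell 6 is Db2 Eb2 C2.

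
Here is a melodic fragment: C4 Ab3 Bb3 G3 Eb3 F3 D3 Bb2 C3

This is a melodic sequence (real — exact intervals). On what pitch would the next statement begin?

Taking 3-note groups, the heads are C4, G3, D3: the pattern moves down a 4th.
The next head, down a 4th from D3, is A2.

A2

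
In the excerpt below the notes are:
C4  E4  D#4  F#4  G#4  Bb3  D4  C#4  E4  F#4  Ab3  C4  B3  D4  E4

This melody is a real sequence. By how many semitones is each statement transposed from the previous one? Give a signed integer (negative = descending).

The 5-note cells begin on C4, Bb3, Ab3 — each down a 2nd from the last.
C4 to Bb3 spans -2 semitones.

-2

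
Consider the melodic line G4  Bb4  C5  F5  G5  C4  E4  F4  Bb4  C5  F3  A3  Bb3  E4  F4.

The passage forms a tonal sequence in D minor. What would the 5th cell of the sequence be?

E2 G2 A2 D3 E3

Unit = 5 notes; the statements start on G4, C4, F3, moving down a 5th each time.
Continuing the starts: Bb2 → E2.
From E2 the diatonic shape gives E2 G2 A2 D3 E3.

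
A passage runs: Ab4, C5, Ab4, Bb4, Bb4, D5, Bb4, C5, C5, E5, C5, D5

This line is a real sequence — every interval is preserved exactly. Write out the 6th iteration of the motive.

The 4-note cells begin on Ab4, Bb4, C5 — each up a 2nd from the last.
Extending up a 2nd: D5 → E5 → F#5.
Statement 6 starts on F#5 and keeps the same exact contour: F#5 A#5 F#5 G#5.

F#5 A#5 F#5 G#5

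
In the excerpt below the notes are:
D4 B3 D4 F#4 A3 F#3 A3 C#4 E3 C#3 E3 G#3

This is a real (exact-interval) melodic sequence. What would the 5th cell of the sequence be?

Unit = 4 notes; the statements start on D4, A3, E3, moving down a 4th each time.
Continuing the starts: B2 → F#2.
From F#2 the exact shape gives F#2 D#2 F#2 A#2.

F#2 D#2 F#2 A#2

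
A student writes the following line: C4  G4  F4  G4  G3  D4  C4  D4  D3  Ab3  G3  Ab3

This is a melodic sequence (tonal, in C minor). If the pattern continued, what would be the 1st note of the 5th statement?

The unit is 4 notes. Position-1 pitches of the 3 shown cells: C4, G3, D3.
Each moves down a 4th. Continuing: Ab2 → Eb2.

Eb2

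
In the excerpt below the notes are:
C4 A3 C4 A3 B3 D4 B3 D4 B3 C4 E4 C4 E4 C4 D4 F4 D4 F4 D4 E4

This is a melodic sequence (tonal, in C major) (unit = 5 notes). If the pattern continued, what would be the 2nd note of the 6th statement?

F4

Grouping in 5s, the 2nd note of each cell is A3, B3, C4, D4.
Each moves up a 2nd. Continuing: E4 → F4.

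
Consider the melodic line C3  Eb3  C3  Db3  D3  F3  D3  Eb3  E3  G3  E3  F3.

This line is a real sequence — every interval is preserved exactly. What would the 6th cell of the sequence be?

Taking 4-note groups, the heads are C3, D3, E3: the pattern moves up a 2nd.
Continuing the starts: F#3 → G#3 → A#3.
From A#3 the exact shape gives A#3 C#4 A#3 B3.

A#3 C#4 A#3 B3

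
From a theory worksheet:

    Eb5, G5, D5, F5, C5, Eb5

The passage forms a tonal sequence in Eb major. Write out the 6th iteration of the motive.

G4 Bb4

Unit = 2 notes; the statements start on Eb5, D5, C5, moving down a 2nd each time.
Extending down a 2nd: Bb4 → Ab4 → G4.
So cell 6 is G4 Bb4.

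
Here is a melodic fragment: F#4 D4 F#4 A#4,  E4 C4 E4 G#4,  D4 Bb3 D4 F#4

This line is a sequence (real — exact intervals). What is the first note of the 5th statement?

The 4-note cells begin on F#4, E4, D4 — each down a 2nd from the last.
Extending the heads down a 2nd: C4 → Bb3.

Bb3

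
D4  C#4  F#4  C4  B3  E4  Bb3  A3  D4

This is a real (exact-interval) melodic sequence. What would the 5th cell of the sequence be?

Gb3 F3 Bb3

With a 3-note motive the entries are D4, C4, Bb3, each down a 2nd from the previous.
Carrying on: Ab3 → Gb3.
From Gb3 the exact shape gives Gb3 F3 Bb3.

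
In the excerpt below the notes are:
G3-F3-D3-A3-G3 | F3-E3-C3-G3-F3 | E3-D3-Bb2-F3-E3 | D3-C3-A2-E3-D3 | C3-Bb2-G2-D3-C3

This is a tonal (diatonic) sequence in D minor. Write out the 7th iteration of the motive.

A2 G2 E2 Bb2 A2

With a 5-note motive the entries are G3, F3, E3, D3, C3, each down a 2nd from the previous.
Continuing the starts: Bb2 → A2.
So cell 7 is A2 G2 E2 Bb2 A2.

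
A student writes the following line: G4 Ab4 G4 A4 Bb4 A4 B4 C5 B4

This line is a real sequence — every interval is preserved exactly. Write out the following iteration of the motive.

The 3-note cells begin on G4, A4, B4 — each up a 2nd from the last.
So cell 4 is C#5 D5 C#5.

C#5 D5 C#5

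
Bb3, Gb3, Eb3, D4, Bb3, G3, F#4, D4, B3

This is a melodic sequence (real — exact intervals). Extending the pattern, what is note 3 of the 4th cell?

With 3-note cells, note 3 of each statement runs Eb3, G3, B3.
From B3, up a 3rd gives D#4.

D#4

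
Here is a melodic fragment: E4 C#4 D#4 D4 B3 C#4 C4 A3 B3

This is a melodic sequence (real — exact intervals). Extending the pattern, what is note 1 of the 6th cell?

With 3-note cells, note 1 of each statement runs E4, D4, C4.
Carrying that down a 2nd forward: Bb3 → Ab3 → Gb3.

Gb3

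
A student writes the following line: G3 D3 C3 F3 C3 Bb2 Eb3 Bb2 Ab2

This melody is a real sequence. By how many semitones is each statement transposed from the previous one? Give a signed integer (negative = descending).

-2

The 3-note cells begin on G3, F3, Eb3 — each down a 2nd from the last.
G3 to F3 spans -2 semitones.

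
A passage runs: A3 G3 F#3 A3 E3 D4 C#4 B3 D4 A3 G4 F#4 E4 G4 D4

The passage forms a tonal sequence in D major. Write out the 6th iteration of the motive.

With a 5-note motive the entries are A3, D4, G4, each up a 4th from the previous.
Extending up a 4th: C#5 → F#5 → B5.
From B5 the diatonic shape gives B5 A5 G5 B5 F#5.

B5 A5 G5 B5 F#5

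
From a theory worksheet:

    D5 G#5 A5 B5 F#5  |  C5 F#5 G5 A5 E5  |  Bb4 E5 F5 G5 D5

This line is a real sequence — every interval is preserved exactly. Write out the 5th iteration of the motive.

Gb4 C5 Db5 Eb5 Bb4

Unit = 5 notes; the statements start on D5, C5, Bb4, moving down a 2nd each time.
Extending down a 2nd: Ab4 → Gb4.
So cell 5 is Gb4 C5 Db5 Eb5 Bb4.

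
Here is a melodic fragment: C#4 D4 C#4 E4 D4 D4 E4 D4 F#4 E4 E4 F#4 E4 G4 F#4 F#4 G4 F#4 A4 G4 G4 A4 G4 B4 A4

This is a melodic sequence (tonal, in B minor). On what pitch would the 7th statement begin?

B4

With a 5-note motive the entries are C#4, D4, E4, F#4, G4, each up a 2nd from the previous.
Extending the heads up a 2nd: A4 → B4.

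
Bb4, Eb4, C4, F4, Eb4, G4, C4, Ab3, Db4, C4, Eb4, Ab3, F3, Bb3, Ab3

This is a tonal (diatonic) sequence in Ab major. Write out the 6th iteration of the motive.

F3 Bb2 G2 C3 Bb2

With a 5-note motive the entries are Bb4, G4, Eb4, each down a 3rd from the previous.
Continuing the starts: C4 → Ab3 → F3.
So cell 6 is F3 Bb2 G2 C3 Bb2.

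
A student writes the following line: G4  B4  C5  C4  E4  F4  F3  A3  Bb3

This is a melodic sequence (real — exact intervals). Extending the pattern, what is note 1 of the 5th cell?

Eb2

Grouping in 3s, the 1st note of each cell is G4, C4, F3.
Carrying that down a 5th forward: Bb2 → Eb2.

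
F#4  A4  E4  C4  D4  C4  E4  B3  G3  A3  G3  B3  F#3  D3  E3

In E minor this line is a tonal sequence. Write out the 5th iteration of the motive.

A2 C3 G2 E2 F#2

The 5-note cells begin on F#4, C4, G3 — each down a 4th from the last.
Carrying on: D3 → A2.
From A2 the diatonic shape gives A2 C3 G2 E2 F#2.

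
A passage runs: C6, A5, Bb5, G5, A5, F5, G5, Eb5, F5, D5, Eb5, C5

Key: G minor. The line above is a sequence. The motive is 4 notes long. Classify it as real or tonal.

Every note is diatonic to G minor.
Cell 1 has -3 semitones from note 1 to 2, but cell 2 has -4 — the interval quality changes while the contour stays the same, which is the hallmark of a tonal sequence.

tonal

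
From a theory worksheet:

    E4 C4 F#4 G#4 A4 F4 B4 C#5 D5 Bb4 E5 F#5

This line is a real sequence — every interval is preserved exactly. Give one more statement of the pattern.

The 4-note cells begin on E4, A4, D5 — each up a 4th from the last.
Statement 4 starts on G5 and keeps the same exact contour: G5 Eb5 A5 B5.

G5 Eb5 A5 B5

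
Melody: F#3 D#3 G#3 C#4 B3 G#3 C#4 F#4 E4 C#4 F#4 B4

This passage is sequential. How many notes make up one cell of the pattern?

4

There are 12 notes; a 4-note unit gives 3 cells:
F#3 D#3 G#3 C#4 | B3 G#3 C#4 F#4 | E4 C#4 F#4 B4
Every group is a transposition up a 4th of the one before; no shorter unit works.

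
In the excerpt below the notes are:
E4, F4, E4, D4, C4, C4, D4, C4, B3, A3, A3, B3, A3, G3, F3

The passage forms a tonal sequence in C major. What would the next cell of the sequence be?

F3 G3 F3 E3 D3

Taking 5-note groups, the heads are E4, C4, A3: the pattern moves down a 3rd.
Statement 4 starts on F3 and keeps the same diatonic contour: F3 G3 F3 E3 D3.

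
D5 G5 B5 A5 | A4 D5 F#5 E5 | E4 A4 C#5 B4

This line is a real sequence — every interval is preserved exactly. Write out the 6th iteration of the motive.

Taking 4-note groups, the heads are D5, A4, E4: the pattern moves down a 4th.
Extending down a 4th: B3 → F#3 → C#3.
Statement 6 starts on C#3 and keeps the same exact contour: C#3 F#3 A#3 G#3.

C#3 F#3 A#3 G#3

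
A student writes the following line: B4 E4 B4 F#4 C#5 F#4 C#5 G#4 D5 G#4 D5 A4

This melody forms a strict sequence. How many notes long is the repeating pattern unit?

4

There are 12 notes; a 4-note unit gives 3 cells:
B4 E4 B4 F#4 | C#5 F#4 C#5 G#4 | D5 G#4 D5 A4
Every group is a transposition up a 2nd of the one before; no shorter unit works.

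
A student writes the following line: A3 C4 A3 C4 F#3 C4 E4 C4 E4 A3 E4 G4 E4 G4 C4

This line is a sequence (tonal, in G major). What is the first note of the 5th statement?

With a 5-note motive the entries are A3, C4, E4, each up a 3rd from the previous.
Extending the heads up a 3rd: G4 → B4.

B4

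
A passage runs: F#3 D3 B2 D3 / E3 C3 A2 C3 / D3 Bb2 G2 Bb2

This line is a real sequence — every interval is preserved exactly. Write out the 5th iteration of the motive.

Bb2 Gb2 Eb2 Gb2

The 4-note cells begin on F#3, E3, D3 — each down a 2nd from the last.
Extending down a 2nd: C3 → Bb2.
Statement 5 starts on Bb2 and keeps the same exact contour: Bb2 Gb2 Eb2 Gb2.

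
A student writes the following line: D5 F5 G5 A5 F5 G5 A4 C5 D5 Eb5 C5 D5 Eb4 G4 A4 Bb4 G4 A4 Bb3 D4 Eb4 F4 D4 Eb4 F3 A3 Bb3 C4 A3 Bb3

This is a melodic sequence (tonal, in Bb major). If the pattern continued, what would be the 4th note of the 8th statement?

A2

Grouping in 6s, the 4th note of each cell is A5, Eb5, Bb4, F4, C4.
Each moves down a 4th. Continuing: G3 → D3 → A2.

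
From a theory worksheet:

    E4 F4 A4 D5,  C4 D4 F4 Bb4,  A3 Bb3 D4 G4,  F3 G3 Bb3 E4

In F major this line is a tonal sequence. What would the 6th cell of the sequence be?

Unit = 4 notes; the statements start on E4, C4, A3, F3, moving down a 3rd each time.
Continuing the starts: D3 → Bb2.
From Bb2 the diatonic shape gives Bb2 C3 E3 A3.

Bb2 C3 E3 A3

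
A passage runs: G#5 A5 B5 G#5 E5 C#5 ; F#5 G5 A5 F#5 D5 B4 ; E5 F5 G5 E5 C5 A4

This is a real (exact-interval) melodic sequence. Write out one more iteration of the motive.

Taking 6-note groups, the heads are G#5, F#5, E5: the pattern moves down a 2nd.
So cell 4 is D5 Eb5 F5 D5 Bb4 G4.

D5 Eb5 F5 D5 Bb4 G4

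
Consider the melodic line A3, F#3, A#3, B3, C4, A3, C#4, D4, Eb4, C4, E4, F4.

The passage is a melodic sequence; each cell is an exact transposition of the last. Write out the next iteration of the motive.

With a 4-note motive the entries are A3, C4, Eb4, each up a 3rd from the previous.
From Gb4 the exact shape gives Gb4 Eb4 G4 Ab4.

Gb4 Eb4 G4 Ab4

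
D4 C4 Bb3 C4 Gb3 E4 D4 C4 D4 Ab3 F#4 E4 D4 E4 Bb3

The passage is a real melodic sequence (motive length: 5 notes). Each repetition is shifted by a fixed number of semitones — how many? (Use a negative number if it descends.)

Unit = 5 notes; the statements start on D4, E4, F#4, moving up a 2nd each time.
D4→E4 is 64 − 62 = 2 semitones.

2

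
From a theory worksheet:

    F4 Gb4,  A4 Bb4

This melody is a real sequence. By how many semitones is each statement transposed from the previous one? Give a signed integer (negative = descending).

4

With a 2-note motive the entries are F4, A4, each up a 3rd from the previous.
F4 to A4 spans +4 semitones.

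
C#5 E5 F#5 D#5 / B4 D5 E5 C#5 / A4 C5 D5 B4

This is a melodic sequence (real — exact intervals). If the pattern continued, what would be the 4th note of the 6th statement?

F4

The unit is 4 notes. Position-4 pitches of the 3 shown cells: D#5, C#5, B4.
Extending down a 2nd: A4 → G4 → F4.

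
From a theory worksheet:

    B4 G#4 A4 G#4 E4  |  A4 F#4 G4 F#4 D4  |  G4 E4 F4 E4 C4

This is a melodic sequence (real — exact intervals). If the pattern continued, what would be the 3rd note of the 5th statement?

The unit is 5 notes. Position-3 pitches of the 3 shown cells: A4, G4, F4.
Carrying that down a 2nd forward: Eb4 → Db4.

Db4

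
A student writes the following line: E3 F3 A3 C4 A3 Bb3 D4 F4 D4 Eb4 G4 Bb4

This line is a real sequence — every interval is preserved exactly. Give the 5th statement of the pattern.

Taking 4-note groups, the heads are E3, A3, D4: the pattern moves up a 4th.
Extending up a 4th: G4 → C5.
From C5 the exact shape gives C5 Db5 F5 Ab5.

C5 Db5 F5 Ab5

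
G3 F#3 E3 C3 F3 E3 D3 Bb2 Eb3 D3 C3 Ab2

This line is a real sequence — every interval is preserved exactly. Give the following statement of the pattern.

Unit = 4 notes; the statements start on G3, F3, Eb3, moving down a 2nd each time.
So cell 4 is Db3 C3 Bb2 Gb2.

Db3 C3 Bb2 Gb2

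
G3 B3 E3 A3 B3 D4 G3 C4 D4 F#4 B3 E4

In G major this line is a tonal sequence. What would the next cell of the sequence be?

With a 4-note motive the entries are G3, B3, D4, each up a 3rd from the previous.
From F#4 the diatonic shape gives F#4 A4 D4 G4.

F#4 A4 D4 G4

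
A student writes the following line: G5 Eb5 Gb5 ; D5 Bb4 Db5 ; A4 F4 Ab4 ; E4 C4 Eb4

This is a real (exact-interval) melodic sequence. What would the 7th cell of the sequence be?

Taking 3-note groups, the heads are G5, D5, A4, E4: the pattern moves down a 4th.
Carrying on: B3 → F#3 → C#3.
From C#3 the exact shape gives C#3 A2 C3.

C#3 A2 C3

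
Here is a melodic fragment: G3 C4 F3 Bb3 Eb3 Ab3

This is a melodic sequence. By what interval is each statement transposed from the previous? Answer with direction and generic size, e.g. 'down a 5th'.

Taking 2-note groups, the heads are G3, F3, Eb3: the pattern moves down a 2nd.
From G3 to F3: down a 2nd.

down a 2nd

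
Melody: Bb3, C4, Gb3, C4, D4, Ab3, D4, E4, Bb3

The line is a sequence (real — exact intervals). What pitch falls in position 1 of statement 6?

G#4

Grouping in 3s, the 1st note of each cell is Bb3, C4, D4.
Each moves up a 2nd. Continuing: E4 → F#4 → G#4.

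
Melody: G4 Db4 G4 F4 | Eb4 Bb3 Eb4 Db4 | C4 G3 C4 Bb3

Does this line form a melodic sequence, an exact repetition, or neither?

Each 4-note cell is the previous one transposed down a 3rd.

sequence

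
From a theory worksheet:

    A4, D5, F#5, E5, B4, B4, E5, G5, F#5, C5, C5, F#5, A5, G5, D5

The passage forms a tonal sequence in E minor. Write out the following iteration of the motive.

With a 5-note motive the entries are A4, B4, C5, each up a 2nd from the previous.
From D5 the diatonic shape gives D5 G5 B5 A5 E5.

D5 G5 B5 A5 E5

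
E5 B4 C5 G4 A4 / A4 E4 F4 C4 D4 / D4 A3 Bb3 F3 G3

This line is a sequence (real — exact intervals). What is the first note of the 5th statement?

Taking 5-note groups, the heads are E5, A4, D4: the pattern moves down a 5th.
Continuing: G3 → C3. Statement 5 starts on C3.

C3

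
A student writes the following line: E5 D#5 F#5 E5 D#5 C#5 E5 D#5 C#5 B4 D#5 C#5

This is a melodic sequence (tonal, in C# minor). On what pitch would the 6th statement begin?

The 4-note cells begin on E5, D#5, C#5 — each down a 2nd from the last.
Extending the heads down a 2nd: B4 → A4 → G#4.

G#4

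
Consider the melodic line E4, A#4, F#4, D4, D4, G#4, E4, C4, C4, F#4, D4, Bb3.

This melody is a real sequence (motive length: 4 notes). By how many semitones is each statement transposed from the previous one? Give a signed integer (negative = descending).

Unit = 4 notes; the statements start on E4, D4, C4, moving down a 2nd each time.
E4→D4 is 62 − 64 = -2 semitones.

-2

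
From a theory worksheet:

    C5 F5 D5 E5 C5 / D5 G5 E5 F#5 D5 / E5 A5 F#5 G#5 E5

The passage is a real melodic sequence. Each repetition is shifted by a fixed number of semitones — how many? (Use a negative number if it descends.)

With a 5-note motive the entries are C5, D5, E5, each up a 2nd from the previous.
C5 to D5 spans +2 semitones.

2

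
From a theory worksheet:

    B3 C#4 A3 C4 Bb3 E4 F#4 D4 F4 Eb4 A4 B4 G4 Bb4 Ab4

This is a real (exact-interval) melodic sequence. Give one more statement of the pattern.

D5 E5 C5 Eb5 Db5

With a 5-note motive the entries are B3, E4, A4, each up a 4th from the previous.
So cell 4 is D5 E5 C5 Eb5 Db5.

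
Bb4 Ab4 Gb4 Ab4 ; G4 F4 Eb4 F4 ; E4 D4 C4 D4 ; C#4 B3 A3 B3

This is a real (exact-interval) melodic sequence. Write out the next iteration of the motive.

Taking 4-note groups, the heads are Bb4, G4, E4, C#4: the pattern moves down a 3rd.
So cell 5 is A#3 G#3 F#3 G#3.

A#3 G#3 F#3 G#3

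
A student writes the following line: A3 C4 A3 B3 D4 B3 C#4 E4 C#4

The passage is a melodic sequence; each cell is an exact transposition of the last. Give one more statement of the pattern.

D#4 F#4 D#4

Taking 3-note groups, the heads are A3, B3, C#4: the pattern moves up a 2nd.
Statement 4 starts on D#4 and keeps the same exact contour: D#4 F#4 D#4.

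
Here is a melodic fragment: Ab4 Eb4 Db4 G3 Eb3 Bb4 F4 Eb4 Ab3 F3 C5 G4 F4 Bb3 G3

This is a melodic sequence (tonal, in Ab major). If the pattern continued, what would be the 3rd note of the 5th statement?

Grouping in 5s, the 3rd note of each cell is Db4, Eb4, F4.
Extending up a 2nd: G4 → Ab4.

Ab4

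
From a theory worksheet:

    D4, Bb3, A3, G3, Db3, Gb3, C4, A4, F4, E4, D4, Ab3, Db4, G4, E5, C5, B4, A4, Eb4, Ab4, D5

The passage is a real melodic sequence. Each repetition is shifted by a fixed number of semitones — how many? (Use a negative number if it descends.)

Unit = 7 notes; the statements start on D4, A4, E5, moving up a 5th each time.
Counting half-steps from D4 to A4: 7.

7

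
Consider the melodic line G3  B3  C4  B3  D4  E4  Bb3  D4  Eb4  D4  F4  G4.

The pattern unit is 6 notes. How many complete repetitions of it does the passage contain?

2

12 notes in groups of 6 gives 12/6 = 2 statements.
Starts: G3, Bb3 — each up a 3rd.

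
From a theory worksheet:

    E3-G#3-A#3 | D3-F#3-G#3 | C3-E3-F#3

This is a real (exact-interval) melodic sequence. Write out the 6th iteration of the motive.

With a 3-note motive the entries are E3, D3, C3, each down a 2nd from the previous.
Carrying on: Bb2 → Ab2 → Gb2.
So cell 6 is Gb2 Bb2 C3.

Gb2 Bb2 C3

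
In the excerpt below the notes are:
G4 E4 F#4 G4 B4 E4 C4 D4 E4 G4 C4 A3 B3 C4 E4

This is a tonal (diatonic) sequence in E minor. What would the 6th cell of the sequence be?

The 5-note cells begin on G4, E4, C4 — each down a 3rd from the last.
Carrying on: A3 → F#3 → D3.
So cell 6 is D3 B2 C3 D3 F#3.

D3 B2 C3 D3 F#3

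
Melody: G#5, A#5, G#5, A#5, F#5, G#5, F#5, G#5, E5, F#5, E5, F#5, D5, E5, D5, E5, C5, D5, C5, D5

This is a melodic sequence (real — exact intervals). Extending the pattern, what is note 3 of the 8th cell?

Gb4

Grouping in 4s, the 3rd note of each cell is G#5, F#5, E5, D5, C5.
Carrying that down a 2nd forward: Bb4 → Ab4 → Gb4.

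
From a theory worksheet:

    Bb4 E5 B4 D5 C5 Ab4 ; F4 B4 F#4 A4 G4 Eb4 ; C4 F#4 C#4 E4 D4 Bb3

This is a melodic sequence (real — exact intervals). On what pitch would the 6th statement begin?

A2

Taking 6-note groups, the heads are Bb4, F4, C4: the pattern moves down a 4th.
Continuing: G3 → D3 → A2. Statement 6 starts on A2.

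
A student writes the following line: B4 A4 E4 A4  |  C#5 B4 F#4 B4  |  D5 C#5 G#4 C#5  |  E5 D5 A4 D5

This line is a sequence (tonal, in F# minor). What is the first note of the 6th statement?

G#5

With a 4-note motive the entries are B4, C#5, D5, E5, each up a 2nd from the previous.
Continuing: F#5 → G#5. Statement 6 starts on G#5.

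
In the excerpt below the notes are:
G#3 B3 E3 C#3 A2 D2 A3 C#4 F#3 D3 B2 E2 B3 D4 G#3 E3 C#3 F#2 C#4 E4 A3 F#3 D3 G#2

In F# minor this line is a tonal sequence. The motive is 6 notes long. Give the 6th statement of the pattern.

E4 G#4 C#4 A3 F#3 B2

Taking 6-note groups, the heads are G#3, A3, B3, C#4: the pattern moves up a 2nd.
Extending up a 2nd: D4 → E4.
From E4 the diatonic shape gives E4 G#4 C#4 A3 F#3 B2.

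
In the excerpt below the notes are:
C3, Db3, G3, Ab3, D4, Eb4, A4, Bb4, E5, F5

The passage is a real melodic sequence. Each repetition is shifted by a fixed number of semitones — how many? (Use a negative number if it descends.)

7

Taking 2-note groups, the heads are C3, G3, D4, A4, E5: the pattern moves up a 5th.
Counting half-steps from C3 to G3: 7.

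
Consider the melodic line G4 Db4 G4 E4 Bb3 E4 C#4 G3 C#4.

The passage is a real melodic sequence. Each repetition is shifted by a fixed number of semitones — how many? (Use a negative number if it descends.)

Unit = 3 notes; the statements start on G4, E4, C#4, moving down a 3rd each time.
G4→E4 is 64 − 67 = -3 semitones.

-3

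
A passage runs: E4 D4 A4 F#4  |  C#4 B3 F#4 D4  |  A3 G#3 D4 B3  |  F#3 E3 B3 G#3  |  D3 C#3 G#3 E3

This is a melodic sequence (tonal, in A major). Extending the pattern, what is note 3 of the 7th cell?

C#3

With 4-note cells, note 3 of each statement runs A4, F#4, D4, B3, G#3.
Extending down a 3rd: E3 → C#3.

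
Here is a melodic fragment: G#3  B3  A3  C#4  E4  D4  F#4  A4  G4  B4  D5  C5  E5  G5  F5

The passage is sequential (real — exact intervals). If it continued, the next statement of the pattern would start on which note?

The 3-note cells begin on G#3, C#4, F#4, B4, E5 — each up a 4th from the last.
One more step up a 4th gives A5.

A5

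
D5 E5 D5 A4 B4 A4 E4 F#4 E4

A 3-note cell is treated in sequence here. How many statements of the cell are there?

3

9 notes in groups of 3 gives 9/3 = 3 statements.
Starts: D5, A4, E4 — each down a 4th.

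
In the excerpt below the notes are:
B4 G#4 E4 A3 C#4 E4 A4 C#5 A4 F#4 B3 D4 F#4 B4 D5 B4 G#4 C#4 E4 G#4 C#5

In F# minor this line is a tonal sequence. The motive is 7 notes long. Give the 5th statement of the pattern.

F#5 D5 B4 E4 G#4 B4 E5

The 7-note cells begin on B4, C#5, D5 — each up a 2nd from the last.
Extending up a 2nd: E5 → F#5.
From F#5 the diatonic shape gives F#5 D5 B4 E4 G#4 B4 E5.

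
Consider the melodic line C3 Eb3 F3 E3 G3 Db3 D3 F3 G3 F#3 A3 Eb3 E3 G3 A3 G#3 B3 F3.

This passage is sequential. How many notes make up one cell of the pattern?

6

There are 18 notes; a 6-note unit gives 3 cells:
C3 Eb3 F3 E3 G3 Db3 | D3 F3 G3 F#3 A3 Eb3 | E3 G3 A3 G#3 B3 F3
Each cell is the previous one up a 2nd — so the unit is 6 notes.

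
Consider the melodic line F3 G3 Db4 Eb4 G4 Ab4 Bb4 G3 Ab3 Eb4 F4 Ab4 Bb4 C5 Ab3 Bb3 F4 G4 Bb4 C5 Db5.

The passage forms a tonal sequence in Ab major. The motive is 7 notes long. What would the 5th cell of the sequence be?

With a 7-note motive the entries are F3, G3, Ab3, each up a 2nd from the previous.
Continuing the starts: Bb3 → C4.
So cell 5 is C4 Db4 Ab4 Bb4 Db5 Eb5 F5.

C4 Db4 Ab4 Bb4 Db5 Eb5 F5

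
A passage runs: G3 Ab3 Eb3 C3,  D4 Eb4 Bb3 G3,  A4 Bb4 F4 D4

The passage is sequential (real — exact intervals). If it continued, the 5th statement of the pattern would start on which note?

B5

With a 4-note motive the entries are G3, D4, A4, each up a 5th from the previous.
Continuing: E5 → B5. Statement 5 starts on B5.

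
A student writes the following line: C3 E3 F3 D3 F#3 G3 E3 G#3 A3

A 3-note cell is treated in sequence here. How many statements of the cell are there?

9 notes in groups of 3 gives 9/3 = 3 statements.
Starts: C3, D3, E3 — each up a 2nd.

3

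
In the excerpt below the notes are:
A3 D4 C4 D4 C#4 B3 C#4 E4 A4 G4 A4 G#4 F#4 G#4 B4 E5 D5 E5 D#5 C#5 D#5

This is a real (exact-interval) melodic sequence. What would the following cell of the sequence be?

With a 7-note motive the entries are A3, E4, B4, each up a 5th from the previous.
From F#5 the exact shape gives F#5 B5 A5 B5 A#5 G#5 A#5.

F#5 B5 A5 B5 A#5 G#5 A#5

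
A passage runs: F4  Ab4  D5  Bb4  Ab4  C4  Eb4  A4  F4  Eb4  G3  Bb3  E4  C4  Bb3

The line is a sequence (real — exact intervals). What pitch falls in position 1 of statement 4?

D3

The unit is 5 notes. Position-1 pitches of the 3 shown cells: F4, C4, G3.
Each moves down a 4th; the next is D3.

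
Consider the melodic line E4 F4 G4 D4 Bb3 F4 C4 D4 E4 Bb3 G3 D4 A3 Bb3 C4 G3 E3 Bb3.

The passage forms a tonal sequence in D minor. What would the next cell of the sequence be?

Taking 6-note groups, the heads are E4, C4, A3: the pattern moves down a 3rd.
So cell 4 is F3 G3 A3 E3 C3 G3.

F3 G3 A3 E3 C3 G3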